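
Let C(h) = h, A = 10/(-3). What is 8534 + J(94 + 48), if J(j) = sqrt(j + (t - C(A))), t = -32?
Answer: 8534 + 2*sqrt(255)/3 ≈ 8544.6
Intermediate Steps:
A = -10/3 (A = 10*(-1/3) = -10/3 ≈ -3.3333)
J(j) = sqrt(-86/3 + j) (J(j) = sqrt(j + (-32 - 1*(-10/3))) = sqrt(j + (-32 + 10/3)) = sqrt(j - 86/3) = sqrt(-86/3 + j))
8534 + J(94 + 48) = 8534 + sqrt(-258 + 9*(94 + 48))/3 = 8534 + sqrt(-258 + 9*142)/3 = 8534 + sqrt(-258 + 1278)/3 = 8534 + sqrt(1020)/3 = 8534 + (2*sqrt(255))/3 = 8534 + 2*sqrt(255)/3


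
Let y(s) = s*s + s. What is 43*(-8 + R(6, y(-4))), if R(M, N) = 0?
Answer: -344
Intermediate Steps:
y(s) = s + s² (y(s) = s² + s = s + s²)
43*(-8 + R(6, y(-4))) = 43*(-8 + 0) = 43*(-8) = -344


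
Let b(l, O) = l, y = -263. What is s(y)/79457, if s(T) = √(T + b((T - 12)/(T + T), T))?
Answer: I*√72621138/41794382 ≈ 0.0002039*I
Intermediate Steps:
s(T) = √(T + (-12 + T)/(2*T)) (s(T) = √(T + (T - 12)/(T + T)) = √(T + (-12 + T)/((2*T))) = √(T + (-12 + T)*(1/(2*T))) = √(T + (-12 + T)/(2*T)))
s(y)/79457 = (√(2 - 24/(-263) + 4*(-263))/2)/79457 = (√(2 - 24*(-1/263) - 1052)/2)*(1/79457) = (√(2 + 24/263 - 1052)/2)*(1/79457) = (√(-276126/263)/2)*(1/79457) = ((I*√72621138/263)/2)*(1/79457) = (I*√72621138/526)*(1/79457) = I*√72621138/41794382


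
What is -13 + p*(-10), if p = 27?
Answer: -283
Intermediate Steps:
-13 + p*(-10) = -13 + 27*(-10) = -13 - 270 = -283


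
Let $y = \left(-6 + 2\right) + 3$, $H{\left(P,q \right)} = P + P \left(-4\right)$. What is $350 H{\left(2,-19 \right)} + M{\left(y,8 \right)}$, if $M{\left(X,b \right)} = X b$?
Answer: $-2108$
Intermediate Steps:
$H{\left(P,q \right)} = - 3 P$ ($H{\left(P,q \right)} = P - 4 P = - 3 P$)
$y = -1$ ($y = -4 + 3 = -1$)
$350 H{\left(2,-19 \right)} + M{\left(y,8 \right)} = 350 \left(\left(-3\right) 2\right) - 8 = 350 \left(-6\right) - 8 = -2100 - 8 = -2108$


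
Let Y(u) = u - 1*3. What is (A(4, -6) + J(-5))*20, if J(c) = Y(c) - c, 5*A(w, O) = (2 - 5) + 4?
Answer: -56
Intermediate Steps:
Y(u) = -3 + u (Y(u) = u - 3 = -3 + u)
A(w, O) = ⅕ (A(w, O) = ((2 - 5) + 4)/5 = (-3 + 4)/5 = (⅕)*1 = ⅕)
J(c) = -3 (J(c) = (-3 + c) - c = -3)
(A(4, -6) + J(-5))*20 = (⅕ - 3)*20 = -14/5*20 = -56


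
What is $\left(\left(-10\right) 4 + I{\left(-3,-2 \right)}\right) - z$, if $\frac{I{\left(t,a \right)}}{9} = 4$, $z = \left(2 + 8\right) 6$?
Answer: $-64$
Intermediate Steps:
$z = 60$ ($z = 10 \cdot 6 = 60$)
$I{\left(t,a \right)} = 36$ ($I{\left(t,a \right)} = 9 \cdot 4 = 36$)
$\left(\left(-10\right) 4 + I{\left(-3,-2 \right)}\right) - z = \left(\left(-10\right) 4 + 36\right) - 60 = \left(-40 + 36\right) - 60 = -4 - 60 = -64$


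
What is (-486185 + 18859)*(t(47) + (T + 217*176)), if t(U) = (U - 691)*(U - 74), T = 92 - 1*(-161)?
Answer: -26092212558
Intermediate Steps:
T = 253 (T = 92 + 161 = 253)
t(U) = (-691 + U)*(-74 + U)
(-486185 + 18859)*(t(47) + (T + 217*176)) = (-486185 + 18859)*((51134 + 47**2 - 765*47) + (253 + 217*176)) = -467326*((51134 + 2209 - 35955) + (253 + 38192)) = -467326*(17388 + 38445) = -467326*55833 = -26092212558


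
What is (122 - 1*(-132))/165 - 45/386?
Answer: 90619/63690 ≈ 1.4228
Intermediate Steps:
(122 - 1*(-132))/165 - 45/386 = (122 + 132)*(1/165) - 45*1/386 = 254*(1/165) - 45/386 = 254/165 - 45/386 = 90619/63690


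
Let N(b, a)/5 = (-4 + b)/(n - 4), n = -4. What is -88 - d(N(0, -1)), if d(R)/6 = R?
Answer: -103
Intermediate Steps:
N(b, a) = 5/2 - 5*b/8 (N(b, a) = 5*((-4 + b)/(-4 - 4)) = 5*((-4 + b)/(-8)) = 5*((-4 + b)*(-⅛)) = 5*(½ - b/8) = 5/2 - 5*b/8)
d(R) = 6*R
-88 - d(N(0, -1)) = -88 - 6*(5/2 - 5/8*0) = -88 - 6*(5/2 + 0) = -88 - 6*5/2 = -88 - 1*15 = -88 - 15 = -103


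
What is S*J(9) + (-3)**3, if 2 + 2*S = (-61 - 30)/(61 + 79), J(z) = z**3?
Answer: -39717/40 ≈ -992.92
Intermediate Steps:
S = -53/40 (S = -1 + ((-61 - 30)/(61 + 79))/2 = -1 + (-91/140)/2 = -1 + (-91*1/140)/2 = -1 + (1/2)*(-13/20) = -1 - 13/40 = -53/40 ≈ -1.3250)
S*J(9) + (-3)**3 = -53/40*9**3 + (-3)**3 = -53/40*729 - 27 = -38637/40 - 27 = -39717/40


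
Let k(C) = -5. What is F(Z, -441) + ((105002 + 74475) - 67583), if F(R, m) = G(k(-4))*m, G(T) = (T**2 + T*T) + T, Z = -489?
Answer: 92049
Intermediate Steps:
G(T) = T + 2*T**2 (G(T) = (T**2 + T**2) + T = 2*T**2 + T = T + 2*T**2)
F(R, m) = 45*m (F(R, m) = (-5*(1 + 2*(-5)))*m = (-5*(1 - 10))*m = (-5*(-9))*m = 45*m)
F(Z, -441) + ((105002 + 74475) - 67583) = 45*(-441) + ((105002 + 74475) - 67583) = -19845 + (179477 - 67583) = -19845 + 111894 = 92049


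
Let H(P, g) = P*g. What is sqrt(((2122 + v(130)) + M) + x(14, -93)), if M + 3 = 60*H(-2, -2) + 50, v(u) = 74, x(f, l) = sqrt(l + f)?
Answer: sqrt(2483 + I*sqrt(79)) ≈ 49.83 + 0.08918*I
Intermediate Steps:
x(f, l) = sqrt(f + l)
M = 287 (M = -3 + (60*(-2*(-2)) + 50) = -3 + (60*4 + 50) = -3 + (240 + 50) = -3 + 290 = 287)
sqrt(((2122 + v(130)) + M) + x(14, -93)) = sqrt(((2122 + 74) + 287) + sqrt(14 - 93)) = sqrt((2196 + 287) + sqrt(-79)) = sqrt(2483 + I*sqrt(79))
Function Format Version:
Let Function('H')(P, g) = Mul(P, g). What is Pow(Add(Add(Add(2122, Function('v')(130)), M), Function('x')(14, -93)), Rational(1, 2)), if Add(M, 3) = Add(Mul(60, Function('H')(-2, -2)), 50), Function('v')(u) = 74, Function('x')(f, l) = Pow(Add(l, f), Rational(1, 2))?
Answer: Pow(Add(2483, Mul(I, Pow(79, Rational(1, 2)))), Rational(1, 2)) ≈ Add(49.830, Mul(0.08918, I))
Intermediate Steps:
Function('x')(f, l) = Pow(Add(f, l), Rational(1, 2))
M = 287 (M = Add(-3, Add(Mul(60, Mul(-2, -2)), 50)) = Add(-3, Add(Mul(60, 4), 50)) = Add(-3, Add(240, 50)) = Add(-3, 290) = 287)
Pow(Add(Add(Add(2122, Function('v')(130)), M), Function('x')(14, -93)), Rational(1, 2)) = Pow(Add(Add(Add(2122, 74), 287), Pow(Add(14, -93), Rational(1, 2))), Rational(1, 2)) = Pow(Add(Add(2196, 287), Pow(-79, Rational(1, 2))), Rational(1, 2)) = Pow(Add(2483, Mul(I, Pow(79, Rational(1, 2)))), Rational(1, 2))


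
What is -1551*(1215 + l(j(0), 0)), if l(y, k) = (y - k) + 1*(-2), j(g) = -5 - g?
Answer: -1873608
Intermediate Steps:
l(y, k) = -2 + y - k (l(y, k) = (y - k) - 2 = -2 + y - k)
-1551*(1215 + l(j(0), 0)) = -1551*(1215 + (-2 + (-5 - 1*0) - 1*0)) = -1551*(1215 + (-2 + (-5 + 0) + 0)) = -1551*(1215 + (-2 - 5 + 0)) = -1551*(1215 - 7) = -1551*1208 = -1873608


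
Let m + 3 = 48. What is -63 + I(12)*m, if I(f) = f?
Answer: 477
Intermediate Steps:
m = 45 (m = -3 + 48 = 45)
-63 + I(12)*m = -63 + 12*45 = -63 + 540 = 477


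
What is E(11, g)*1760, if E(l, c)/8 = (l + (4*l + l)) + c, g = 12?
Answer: 1098240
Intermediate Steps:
E(l, c) = 8*c + 48*l (E(l, c) = 8*((l + (4*l + l)) + c) = 8*((l + 5*l) + c) = 8*(6*l + c) = 8*(c + 6*l) = 8*c + 48*l)
E(11, g)*1760 = (8*12 + 48*11)*1760 = (96 + 528)*1760 = 624*1760 = 1098240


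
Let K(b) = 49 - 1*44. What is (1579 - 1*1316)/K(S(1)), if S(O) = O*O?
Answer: 263/5 ≈ 52.600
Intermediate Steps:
S(O) = O**2
K(b) = 5 (K(b) = 49 - 44 = 5)
(1579 - 1*1316)/K(S(1)) = (1579 - 1*1316)/5 = (1579 - 1316)*(1/5) = 263*(1/5) = 263/5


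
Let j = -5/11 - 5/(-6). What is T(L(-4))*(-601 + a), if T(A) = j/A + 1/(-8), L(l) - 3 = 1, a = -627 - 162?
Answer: 1390/33 ≈ 42.121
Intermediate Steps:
a = -789
L(l) = 4 (L(l) = 3 + 1 = 4)
j = 25/66 (j = -5*1/11 - 5*(-⅙) = -5/11 + ⅚ = 25/66 ≈ 0.37879)
T(A) = -⅛ + 25/(66*A) (T(A) = 25/(66*A) + 1/(-8) = 25/(66*A) + 1*(-⅛) = 25/(66*A) - ⅛ = -⅛ + 25/(66*A))
T(L(-4))*(-601 + a) = ((1/264)*(100 - 33*4)/4)*(-601 - 789) = ((1/264)*(¼)*(100 - 132))*(-1390) = ((1/264)*(¼)*(-32))*(-1390) = -1/33*(-1390) = 1390/33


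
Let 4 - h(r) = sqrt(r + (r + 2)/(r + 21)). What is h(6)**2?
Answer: (36 - sqrt(510))**2/81 ≈ 2.2224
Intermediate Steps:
h(r) = 4 - sqrt(r + (2 + r)/(21 + r)) (h(r) = 4 - sqrt(r + (r + 2)/(r + 21)) = 4 - sqrt(r + (2 + r)/(21 + r)))
h(6)**2 = (4 - sqrt((2 + 6 + 6*(21 + 6))/(21 + 6)))**2 = (4 - sqrt((2 + 6 + 6*27)/27))**2 = (4 - sqrt((2 + 6 + 162)/27))**2 = (4 - sqrt((1/27)*170))**2 = (4 - sqrt(170/27))**2 = (4 - sqrt(510)/9)**2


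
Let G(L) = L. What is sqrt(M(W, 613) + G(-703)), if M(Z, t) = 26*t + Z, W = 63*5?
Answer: 5*sqrt(622) ≈ 124.70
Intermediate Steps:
W = 315
M(Z, t) = Z + 26*t
sqrt(M(W, 613) + G(-703)) = sqrt((315 + 26*613) - 703) = sqrt((315 + 15938) - 703) = sqrt(16253 - 703) = sqrt(15550) = 5*sqrt(622)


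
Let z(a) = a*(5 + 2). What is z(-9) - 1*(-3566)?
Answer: 3503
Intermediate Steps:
z(a) = 7*a (z(a) = a*7 = 7*a)
z(-9) - 1*(-3566) = 7*(-9) - 1*(-3566) = -63 + 3566 = 3503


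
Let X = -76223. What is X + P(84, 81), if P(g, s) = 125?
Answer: -76098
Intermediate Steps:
X + P(84, 81) = -76223 + 125 = -76098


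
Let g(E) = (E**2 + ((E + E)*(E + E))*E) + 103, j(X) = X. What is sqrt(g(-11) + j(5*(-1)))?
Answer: I*sqrt(5105) ≈ 71.449*I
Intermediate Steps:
g(E) = 103 + E**2 + 4*E**3 (g(E) = (E**2 + ((2*E)*(2*E))*E) + 103 = (E**2 + (4*E**2)*E) + 103 = (E**2 + 4*E**3) + 103 = 103 + E**2 + 4*E**3)
sqrt(g(-11) + j(5*(-1))) = sqrt((103 + (-11)**2 + 4*(-11)**3) + 5*(-1)) = sqrt((103 + 121 + 4*(-1331)) - 5) = sqrt((103 + 121 - 5324) - 5) = sqrt(-5100 - 5) = sqrt(-5105) = I*sqrt(5105)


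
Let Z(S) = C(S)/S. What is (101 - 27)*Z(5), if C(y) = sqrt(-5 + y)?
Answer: 0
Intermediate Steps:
Z(S) = sqrt(-5 + S)/S
(101 - 27)*Z(5) = (101 - 27)*(sqrt(-5 + 5)/5) = 74*(sqrt(0)/5) = 74*((1/5)*0) = 74*0 = 0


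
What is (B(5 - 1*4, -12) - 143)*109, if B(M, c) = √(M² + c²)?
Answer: -15587 + 109*√145 ≈ -14274.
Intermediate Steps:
(B(5 - 1*4, -12) - 143)*109 = (√((5 - 1*4)² + (-12)²) - 143)*109 = (√((5 - 4)² + 144) - 143)*109 = (√(1² + 144) - 143)*109 = (√(1 + 144) - 143)*109 = (√145 - 143)*109 = (-143 + √145)*109 = -15587 + 109*√145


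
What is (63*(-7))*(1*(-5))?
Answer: 2205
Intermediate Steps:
(63*(-7))*(1*(-5)) = -441*(-5) = 2205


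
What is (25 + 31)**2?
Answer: 3136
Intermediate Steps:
(25 + 31)**2 = 56**2 = 3136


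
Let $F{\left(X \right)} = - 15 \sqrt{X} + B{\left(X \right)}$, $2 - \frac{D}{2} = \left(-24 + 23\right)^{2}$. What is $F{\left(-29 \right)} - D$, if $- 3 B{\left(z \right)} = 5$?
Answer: $- \frac{11}{3} - 15 i \sqrt{29} \approx -3.6667 - 80.777 i$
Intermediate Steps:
$D = 2$ ($D = 4 - 2 \left(-24 + 23\right)^{2} = 4 - 2 \left(-1\right)^{2} = 4 - 2 = 2$)
$B{\left(z \right)} = - \frac{5}{3}$ ($B{\left(z \right)} = \left(- \frac{1}{3}\right) 5 = - \frac{5}{3}$)
$F{\left(X \right)} = - \frac{5}{3} - 15 \sqrt{X}$ ($F{\left(X \right)} = - 15 \sqrt{X} - \frac{5}{3} = - \frac{5}{3} - 15 \sqrt{X}$)
$F{\left(-29 \right)} - D = \left(- \frac{5}{3} - 15 \sqrt{-29}\right) - 2 = \left(- \frac{5}{3} - 15 i \sqrt{29}\right) - 2 = - \frac{11}{3} - 15 i \sqrt{29}$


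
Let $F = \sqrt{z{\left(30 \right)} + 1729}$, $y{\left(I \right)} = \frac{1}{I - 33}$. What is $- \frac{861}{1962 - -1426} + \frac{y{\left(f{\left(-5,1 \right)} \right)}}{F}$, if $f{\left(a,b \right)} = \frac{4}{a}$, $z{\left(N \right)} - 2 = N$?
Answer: $- \frac{123}{484} - \frac{5 \sqrt{1761}}{297609} \approx -0.25484$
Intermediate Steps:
$z{\left(N \right)} = 2 + N$
$y{\left(I \right)} = \frac{1}{-33 + I}$
$F = \sqrt{1761}$ ($F = \sqrt{\left(2 + 30\right) + 1729} = \sqrt{32 + 1729} = \sqrt{1761} \approx 41.964$)
$- \frac{861}{1962 - -1426} + \frac{y{\left(f{\left(-5,1 \right)} \right)}}{F} = - \frac{861}{1962 - -1426} + \frac{1}{\left(-33 + \frac{4}{-5}\right) \sqrt{1761}} = - \frac{861}{1962 + 1426} + \frac{\frac{1}{1761} \sqrt{1761}}{-33 + 4 \left(- \frac{1}{5}\right)} = - \frac{861}{3388} + \frac{\frac{1}{1761} \sqrt{1761}}{-33 - \frac{4}{5}} = \left(-861\right) \frac{1}{3388} + \frac{\frac{1}{1761} \sqrt{1761}}{- \frac{169}{5}} = - \frac{123}{484} - \frac{5 \frac{\sqrt{1761}}{1761}}{169} = - \frac{123}{484} - \frac{5 \sqrt{1761}}{297609}$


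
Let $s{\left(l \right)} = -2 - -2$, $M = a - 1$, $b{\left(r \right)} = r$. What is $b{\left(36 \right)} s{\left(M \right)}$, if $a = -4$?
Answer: $0$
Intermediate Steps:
$M = -5$ ($M = -4 - 1 = -5$)
$s{\left(l \right)} = 0$ ($s{\left(l \right)} = -2 + 2 = 0$)
$b{\left(36 \right)} s{\left(M \right)} = 36 \cdot 0 = 0$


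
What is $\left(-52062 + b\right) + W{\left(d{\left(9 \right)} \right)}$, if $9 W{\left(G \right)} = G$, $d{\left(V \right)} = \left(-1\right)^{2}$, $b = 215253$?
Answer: $\frac{1468720}{9} \approx 1.6319 \cdot 10^{5}$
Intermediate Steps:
$d{\left(V \right)} = 1$
$W{\left(G \right)} = \frac{G}{9}$
$\left(-52062 + b\right) + W{\left(d{\left(9 \right)} \right)} = \left(-52062 + 215253\right) + \frac{1}{9} \cdot 1 = 163191 + \frac{1}{9} = \frac{1468720}{9}$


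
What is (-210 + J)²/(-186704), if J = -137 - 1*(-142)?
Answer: -42025/186704 ≈ -0.22509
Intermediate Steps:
J = 5 (J = -137 + 142 = 5)
(-210 + J)²/(-186704) = (-210 + 5)²/(-186704) = (-205)²*(-1/186704) = 42025*(-1/186704) = -42025/186704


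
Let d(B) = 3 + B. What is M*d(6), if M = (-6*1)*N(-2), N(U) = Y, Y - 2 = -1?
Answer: -54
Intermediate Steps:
Y = 1 (Y = 2 - 1 = 1)
N(U) = 1
M = -6 (M = -6*1*1 = -6*1 = -6)
M*d(6) = -6*(3 + 6) = -6*9 = -54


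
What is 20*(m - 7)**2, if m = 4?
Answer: 180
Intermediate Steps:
20*(m - 7)**2 = 20*(4 - 7)**2 = 20*(-3)**2 = 20*9 = 180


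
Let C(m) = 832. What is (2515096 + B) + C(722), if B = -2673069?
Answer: -157141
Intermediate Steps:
(2515096 + B) + C(722) = (2515096 - 2673069) + 832 = -157973 + 832 = -157141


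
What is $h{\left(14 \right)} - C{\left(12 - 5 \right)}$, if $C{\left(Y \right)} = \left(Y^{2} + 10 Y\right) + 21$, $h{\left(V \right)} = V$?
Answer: $-126$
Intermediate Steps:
$C{\left(Y \right)} = 21 + Y^{2} + 10 Y$
$h{\left(14 \right)} - C{\left(12 - 5 \right)} = 14 - \left(21 + \left(12 - 5\right)^{2} + 10 \left(12 - 5\right)\right) = 14 - \left(21 + 7^{2} + 10 \cdot 7\right) = 14 - \left(21 + 49 + 70\right) = 14 - 140 = -126$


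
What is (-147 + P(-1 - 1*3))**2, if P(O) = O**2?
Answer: 17161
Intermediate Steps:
(-147 + P(-1 - 1*3))**2 = (-147 + (-1 - 1*3)**2)**2 = (-147 + (-1 - 3)**2)**2 = (-147 + (-4)**2)**2 = (-147 + 16)**2 = (-131)**2 = 17161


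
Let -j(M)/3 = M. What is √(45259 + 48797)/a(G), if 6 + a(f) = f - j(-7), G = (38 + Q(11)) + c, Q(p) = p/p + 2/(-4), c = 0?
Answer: 4*√23514/23 ≈ 26.668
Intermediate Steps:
j(M) = -3*M
Q(p) = ½ (Q(p) = 1 + 2*(-¼) = 1 - ½ = ½)
G = 77/2 (G = (38 + ½) + 0 = 77/2 + 0 = 77/2 ≈ 38.500)
a(f) = -27 + f (a(f) = -6 + (f - (-3)*(-7)) = -6 + (f - 1*21) = -6 + (f - 21) = -6 + (-21 + f) = -27 + f)
√(45259 + 48797)/a(G) = √(45259 + 48797)/(-27 + 77/2) = √94056/(23/2) = (2*√23514)*(2/23) = 4*√23514/23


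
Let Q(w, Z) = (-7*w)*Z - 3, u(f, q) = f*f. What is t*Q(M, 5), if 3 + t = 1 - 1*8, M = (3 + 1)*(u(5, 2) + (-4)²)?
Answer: 57430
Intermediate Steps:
u(f, q) = f²
M = 164 (M = (3 + 1)*(5² + (-4)²) = 4*(25 + 16) = 4*41 = 164)
Q(w, Z) = -3 - 7*Z*w (Q(w, Z) = -7*Z*w - 3 = -3 - 7*Z*w)
t = -10 (t = -3 + (1 - 1*8) = -3 + (1 - 8) = -3 - 7 = -10)
t*Q(M, 5) = -10*(-3 - 7*5*164) = -10*(-3 - 5740) = -10*(-5743) = 57430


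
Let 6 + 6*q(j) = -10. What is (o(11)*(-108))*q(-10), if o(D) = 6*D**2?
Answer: 209088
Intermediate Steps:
q(j) = -8/3 (q(j) = -1 + (1/6)*(-10) = -1 - 5/3 = -8/3)
(o(11)*(-108))*q(-10) = ((6*11**2)*(-108))*(-8/3) = ((6*121)*(-108))*(-8/3) = (726*(-108))*(-8/3) = -78408*(-8/3) = 209088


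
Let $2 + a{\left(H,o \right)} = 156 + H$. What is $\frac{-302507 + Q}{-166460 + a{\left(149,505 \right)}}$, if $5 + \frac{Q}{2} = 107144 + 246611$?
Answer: $- \frac{404993}{166157} \approx -2.4374$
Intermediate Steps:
$a{\left(H,o \right)} = 154 + H$ ($a{\left(H,o \right)} = -2 + \left(156 + H\right) = 154 + H$)
$Q = 707500$ ($Q = -10 + 2 \left(107144 + 246611\right) = -10 + 2 \cdot 353755 = -10 + 707510 = 707500$)
$\frac{-302507 + Q}{-166460 + a{\left(149,505 \right)}} = \frac{-302507 + 707500}{-166460 + \left(154 + 149\right)} = \frac{404993}{-166460 + 303} = \frac{404993}{-166157} = 404993 \left(- \frac{1}{166157}\right) = - \frac{404993}{166157}$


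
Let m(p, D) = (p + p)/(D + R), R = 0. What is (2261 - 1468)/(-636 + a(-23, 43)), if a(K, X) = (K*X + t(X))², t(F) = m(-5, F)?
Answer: 1466257/1808220405 ≈ 0.00081088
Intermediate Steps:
m(p, D) = 2*p/D (m(p, D) = (p + p)/(D + 0) = (2*p)/D = 2*p/D)
t(F) = -10/F (t(F) = 2*(-5)/F = -10/F)
a(K, X) = (-10/X + K*X)² (a(K, X) = (K*X - 10/X)² = (-10/X + K*X)²)
(2261 - 1468)/(-636 + a(-23, 43)) = (2261 - 1468)/(-636 + (-10 - 23*43²)²/43²) = 793/(-636 + (-10 - 23*1849)²/1849) = 793/(-636 + (-10 - 42527)²/1849) = 793/(-636 + (1/1849)*(-42537)²) = 793/(-636 + (1/1849)*1809396369) = 793/(-636 + 1809396369/1849) = 793/(1808220405/1849) = 793*(1849/1808220405) = 1466257/1808220405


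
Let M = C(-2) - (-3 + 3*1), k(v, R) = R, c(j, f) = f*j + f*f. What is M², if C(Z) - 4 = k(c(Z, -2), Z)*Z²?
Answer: 16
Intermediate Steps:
c(j, f) = f² + f*j (c(j, f) = f*j + f² = f² + f*j)
C(Z) = 4 + Z³ (C(Z) = 4 + Z*Z² = 4 + Z³)
M = -4 (M = (4 + (-2)³) - (-3 + 3*1) = (4 - 8) - (-3 + 3) = -4 - 1*0 = -4 + 0 = -4)
M² = (-4)² = 16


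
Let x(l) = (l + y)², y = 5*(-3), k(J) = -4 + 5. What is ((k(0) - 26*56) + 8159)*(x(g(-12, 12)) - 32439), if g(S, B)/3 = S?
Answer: -200033952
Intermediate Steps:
g(S, B) = 3*S
k(J) = 1
y = -15
x(l) = (-15 + l)² (x(l) = (l - 15)² = (-15 + l)²)
((k(0) - 26*56) + 8159)*(x(g(-12, 12)) - 32439) = ((1 - 26*56) + 8159)*((-15 + 3*(-12))² - 32439) = ((1 - 1456) + 8159)*((-15 - 36)² - 32439) = (-1455 + 8159)*((-51)² - 32439) = 6704*(2601 - 32439) = 6704*(-29838) = -200033952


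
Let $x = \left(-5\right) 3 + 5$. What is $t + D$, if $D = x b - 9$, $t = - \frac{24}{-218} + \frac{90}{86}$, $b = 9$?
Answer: $- \frac{458592}{4687} \approx -97.843$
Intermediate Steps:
$x = -10$ ($x = -15 + 5 = -10$)
$t = \frac{5421}{4687}$ ($t = \left(-24\right) \left(- \frac{1}{218}\right) + 90 \cdot \frac{1}{86} = \frac{12}{109} + \frac{45}{43} = \frac{5421}{4687} \approx 1.1566$)
$D = -99$ ($D = \left(-10\right) 9 - 9 = -90 - 9 = -99$)
$t + D = \frac{5421}{4687} - 99 = - \frac{458592}{4687}$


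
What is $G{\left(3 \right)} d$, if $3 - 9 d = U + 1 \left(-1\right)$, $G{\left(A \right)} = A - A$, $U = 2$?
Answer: $0$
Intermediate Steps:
$G{\left(A \right)} = 0$
$d = \frac{2}{9}$ ($d = \frac{1}{3} - \frac{2 + 1 \left(-1\right)}{9} = \frac{1}{3} - \frac{2 - 1}{9} = \frac{1}{3} - \frac{1}{9} = \frac{2}{9} \approx 0.22222$)
$G{\left(3 \right)} d = 0 \cdot \frac{2}{9} = 0$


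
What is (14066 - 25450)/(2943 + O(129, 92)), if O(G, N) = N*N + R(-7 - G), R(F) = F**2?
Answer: -11384/29903 ≈ -0.38070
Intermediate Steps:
O(G, N) = N**2 + (-7 - G)**2 (O(G, N) = N*N + (-7 - G)**2 = N**2 + (-7 - G)**2)
(14066 - 25450)/(2943 + O(129, 92)) = (14066 - 25450)/(2943 + (92**2 + (7 + 129)**2)) = -11384/(2943 + (8464 + 136**2)) = -11384/(2943 + (8464 + 18496)) = -11384/(2943 + 26960) = -11384/29903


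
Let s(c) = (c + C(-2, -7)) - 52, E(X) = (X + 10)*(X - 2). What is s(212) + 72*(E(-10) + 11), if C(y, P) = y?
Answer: 950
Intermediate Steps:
E(X) = (-2 + X)*(10 + X) (E(X) = (10 + X)*(-2 + X) = (-2 + X)*(10 + X))
s(c) = -54 + c (s(c) = (c - 2) - 52 = (-2 + c) - 52 = -54 + c)
s(212) + 72*(E(-10) + 11) = (-54 + 212) + 72*((-20 + (-10)**2 + 8*(-10)) + 11) = 158 + 72*((-20 + 100 - 80) + 11) = 158 + 72*(0 + 11) = 158 + 72*11 = 158 + 792 = 950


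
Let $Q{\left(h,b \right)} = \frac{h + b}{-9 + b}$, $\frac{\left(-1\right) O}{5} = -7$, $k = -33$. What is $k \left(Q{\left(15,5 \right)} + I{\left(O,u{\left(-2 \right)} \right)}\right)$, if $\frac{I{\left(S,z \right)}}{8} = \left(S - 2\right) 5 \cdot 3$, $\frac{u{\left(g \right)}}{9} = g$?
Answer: $-130515$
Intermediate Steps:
$O = 35$ ($O = \left(-5\right) \left(-7\right) = 35$)
$Q{\left(h,b \right)} = \frac{b + h}{-9 + b}$
$u{\left(g \right)} = 9 g$
$I{\left(S,z \right)} = -240 + 120 S$ ($I{\left(S,z \right)} = 8 \left(S - 2\right) 5 \cdot 3 = 8 \left(-2 + S\right) 5 \cdot 3 = 8 \left(-10 + 5 S\right) 3 = 8 \left(-30 + 15 S\right) = -240 + 120 S$)
$k \left(Q{\left(15,5 \right)} + I{\left(O,u{\left(-2 \right)} \right)}\right) = - 33 \left(\frac{5 + 15}{-9 + 5} + \left(-240 + 120 \cdot 35\right)\right) = - 33 \left(\frac{1}{-4} \cdot 20 + \left(-240 + 4200\right)\right) = - 33 \left(\left(- \frac{1}{4}\right) 20 + 3960\right) = - 33 \left(-5 + 3960\right) = \left(-33\right) 3955 = -130515$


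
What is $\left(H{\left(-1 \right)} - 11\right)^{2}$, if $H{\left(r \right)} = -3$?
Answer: $196$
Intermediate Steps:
$\left(H{\left(-1 \right)} - 11\right)^{2} = \left(-3 - 11\right)^{2} = \left(-14\right)^{2} = 196$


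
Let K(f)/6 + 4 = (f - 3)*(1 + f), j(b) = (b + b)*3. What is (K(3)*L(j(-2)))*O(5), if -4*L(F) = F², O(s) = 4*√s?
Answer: 3456*√5 ≈ 7727.9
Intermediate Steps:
j(b) = 6*b (j(b) = (2*b)*3 = 6*b)
K(f) = -24 + 6*(1 + f)*(-3 + f) (K(f) = -24 + 6*((f - 3)*(1 + f)) = -24 + 6*((-3 + f)*(1 + f)) = -24 + 6*((1 + f)*(-3 + f)) = -24 + 6*(1 + f)*(-3 + f))
L(F) = -F²/4
(K(3)*L(j(-2)))*O(5) = ((-42 - 12*3 + 6*3²)*(-(6*(-2))²/4))*(4*√5) = ((-42 - 36 + 6*9)*(-¼*(-12)²))*(4*√5) = ((-42 - 36 + 54)*(-¼*144))*(4*√5) = (-24*(-36))*(4*√5) = 864*(4*√5) = 3456*√5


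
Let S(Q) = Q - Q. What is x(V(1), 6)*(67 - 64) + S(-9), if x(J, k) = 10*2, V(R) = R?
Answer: 60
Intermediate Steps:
x(J, k) = 20
S(Q) = 0
x(V(1), 6)*(67 - 64) + S(-9) = 20*(67 - 64) + 0 = 20*3 + 0 = 60 + 0 = 60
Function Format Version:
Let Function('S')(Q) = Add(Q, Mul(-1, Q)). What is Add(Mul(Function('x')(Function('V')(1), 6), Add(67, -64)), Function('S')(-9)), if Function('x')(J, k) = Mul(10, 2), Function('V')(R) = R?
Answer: 60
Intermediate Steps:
Function('x')(J, k) = 20
Function('S')(Q) = 0
Add(Mul(Function('x')(Function('V')(1), 6), Add(67, -64)), Function('S')(-9)) = Add(Mul(20, Add(67, -64)), 0) = Add(Mul(20, 3), 0) = Add(60, 0) = 60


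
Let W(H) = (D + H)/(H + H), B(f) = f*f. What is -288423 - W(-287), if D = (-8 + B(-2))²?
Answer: -165555073/574 ≈ -2.8842e+5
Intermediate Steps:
B(f) = f²
D = 16 (D = (-8 + (-2)²)² = (-8 + 4)² = (-4)² = 16)
W(H) = (16 + H)/(2*H) (W(H) = (16 + H)/(H + H) = (16 + H)/((2*H)) = (16 + H)*(1/(2*H)) = (16 + H)/(2*H))
-288423 - W(-287) = -288423 - (16 - 287)/(2*(-287)) = -288423 - (-1)*(-271)/(2*287) = -288423 - 1*271/574 = -288423 - 271/574 = -165555073/574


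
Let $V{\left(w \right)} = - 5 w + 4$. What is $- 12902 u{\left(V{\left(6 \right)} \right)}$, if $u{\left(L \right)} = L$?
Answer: $335452$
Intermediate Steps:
$V{\left(w \right)} = 4 - 5 w$
$- 12902 u{\left(V{\left(6 \right)} \right)} = - 12902 \left(4 - 30\right) = \left(-12902\right) \left(-26\right) = 335452$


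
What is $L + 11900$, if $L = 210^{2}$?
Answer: $56000$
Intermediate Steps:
$L = 44100$
$L + 11900 = 44100 + 11900 = 56000$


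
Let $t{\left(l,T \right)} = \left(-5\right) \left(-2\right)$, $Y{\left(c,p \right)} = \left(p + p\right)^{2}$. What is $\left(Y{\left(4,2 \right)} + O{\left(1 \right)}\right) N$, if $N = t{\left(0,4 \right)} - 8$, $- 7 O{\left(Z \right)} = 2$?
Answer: $\frac{220}{7} \approx 31.429$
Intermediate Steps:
$Y{\left(c,p \right)} = 4 p^{2}$ ($Y{\left(c,p \right)} = \left(2 p\right)^{2} = 4 p^{2}$)
$O{\left(Z \right)} = - \frac{2}{7}$ ($O{\left(Z \right)} = \left(- \frac{1}{7}\right) 2 = - \frac{2}{7}$)
$t{\left(l,T \right)} = 10$
$N = 2$ ($N = 10 - 8 = 2$)
$\left(Y{\left(4,2 \right)} + O{\left(1 \right)}\right) N = \left(4 \cdot 2^{2} - \frac{2}{7}\right) 2 = \left(4 \cdot 4 - \frac{2}{7}\right) 2 = \left(16 - \frac{2}{7}\right) 2 = \frac{110}{7} \cdot 2 = \frac{220}{7}$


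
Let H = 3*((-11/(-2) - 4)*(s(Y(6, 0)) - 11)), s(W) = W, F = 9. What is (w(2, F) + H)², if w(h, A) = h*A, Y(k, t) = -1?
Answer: 1296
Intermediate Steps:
w(h, A) = A*h
H = -54 (H = 3*((-11/(-2) - 4)*(-1 - 11)) = 3*((-11*(-½) - 4)*(-12)) = 3*((11/2 - 4)*(-12)) = 3*((3/2)*(-12)) = 3*(-18) = -54)
(w(2, F) + H)² = (9*2 - 54)² = (18 - 54)² = (-36)² = 1296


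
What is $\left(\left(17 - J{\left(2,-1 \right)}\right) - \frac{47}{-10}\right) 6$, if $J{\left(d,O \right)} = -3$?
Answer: $\frac{741}{5} \approx 148.2$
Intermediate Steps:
$\left(\left(17 - J{\left(2,-1 \right)}\right) - \frac{47}{-10}\right) 6 = \left(\left(17 - -3\right) - \frac{47}{-10}\right) 6 = \left(\left(17 + 3\right) - - \frac{47}{10}\right) 6 = \left(20 + \frac{47}{10}\right) 6 = \frac{247}{10} \cdot 6 = \frac{741}{5}$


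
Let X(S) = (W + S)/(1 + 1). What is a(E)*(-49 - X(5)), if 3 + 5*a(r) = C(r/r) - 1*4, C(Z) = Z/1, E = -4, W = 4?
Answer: 321/5 ≈ 64.200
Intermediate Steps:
X(S) = 2 + S/2 (X(S) = (4 + S)/(1 + 1) = (4 + S)/2 = (4 + S)*(½) = 2 + S/2)
C(Z) = Z (C(Z) = Z*1 = Z)
a(r) = -6/5 (a(r) = -⅗ + (r/r - 1*4)/5 = -⅗ + (1 - 4)/5 = -⅗ + (⅕)*(-3) = -⅗ - ⅗ = -6/5)
a(E)*(-49 - X(5)) = -6*(-49 - (2 + (½)*5))/5 = -6*(-49 - (2 + 5/2))/5 = -6*(-49 - 1*9/2)/5 = -6*(-49 - 9/2)/5 = -6/5*(-107/2) = 321/5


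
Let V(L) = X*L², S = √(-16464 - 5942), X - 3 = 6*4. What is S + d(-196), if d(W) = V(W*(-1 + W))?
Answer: 40253936688 + I*√22406 ≈ 4.0254e+10 + 149.69*I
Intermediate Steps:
X = 27 (X = 3 + 6*4 = 3 + 24 = 27)
S = I*√22406 (S = √(-22406) = I*√22406 ≈ 149.69*I)
V(L) = 27*L²
d(W) = 27*W²*(-1 + W)² (d(W) = 27*(W*(-1 + W))² = 27*(W²*(-1 + W)²) = 27*W²*(-1 + W)²)
S + d(-196) = I*√22406 + 27*(-196)²*(-1 - 196)² = I*√22406 + 27*38416*(-197)² = I*√22406 + 27*38416*38809 = I*√22406 + 40253936688 = 40253936688 + I*√22406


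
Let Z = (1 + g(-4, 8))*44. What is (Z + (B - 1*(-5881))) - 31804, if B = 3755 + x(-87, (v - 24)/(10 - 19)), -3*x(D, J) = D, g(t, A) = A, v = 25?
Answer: -21743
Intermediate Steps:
x(D, J) = -D/3
Z = 396 (Z = (1 + 8)*44 = 9*44 = 396)
B = 3784 (B = 3755 - ⅓*(-87) = 3755 + 29 = 3784)
(Z + (B - 1*(-5881))) - 31804 = (396 + (3784 - 1*(-5881))) - 31804 = (396 + (3784 + 5881)) - 31804 = (396 + 9665) - 31804 = 10061 - 31804 = -21743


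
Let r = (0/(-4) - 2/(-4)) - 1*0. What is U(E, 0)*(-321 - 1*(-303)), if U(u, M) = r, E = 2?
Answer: -9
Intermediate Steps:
r = ½ (r = (0*(-¼) - 2*(-¼)) + 0 = (0 + ½) + 0 = ½ + 0 = ½ ≈ 0.50000)
U(u, M) = ½
U(E, 0)*(-321 - 1*(-303)) = (-321 - 1*(-303))/2 = (-321 + 303)/2 = (½)*(-18) = -9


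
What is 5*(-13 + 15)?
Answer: 10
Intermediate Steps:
5*(-13 + 15) = 5*2 = 10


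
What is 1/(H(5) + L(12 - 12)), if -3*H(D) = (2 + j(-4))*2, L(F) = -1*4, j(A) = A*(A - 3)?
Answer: -1/24 ≈ -0.041667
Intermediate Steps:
j(A) = A*(-3 + A)
L(F) = -4
H(D) = -20 (H(D) = -(2 - 4*(-3 - 4))*2/3 = -(2 - 4*(-7))*2/3 = -(2 + 28)*2/3 = -10*2 = -⅓*60 = -20)
1/(H(5) + L(12 - 12)) = 1/(-20 - 4) = 1/(-24) = -1/24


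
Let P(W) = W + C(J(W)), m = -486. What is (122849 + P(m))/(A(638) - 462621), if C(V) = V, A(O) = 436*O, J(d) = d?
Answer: -121877/184453 ≈ -0.66075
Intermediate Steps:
P(W) = 2*W (P(W) = W + W = 2*W)
(122849 + P(m))/(A(638) - 462621) = (122849 + 2*(-486))/(436*638 - 462621) = (122849 - 972)/(278168 - 462621) = 121877/(-184453) = 121877*(-1/184453) = -121877/184453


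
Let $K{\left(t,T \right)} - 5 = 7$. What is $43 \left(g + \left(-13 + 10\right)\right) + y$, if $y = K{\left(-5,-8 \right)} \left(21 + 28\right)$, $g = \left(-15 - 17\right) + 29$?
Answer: $330$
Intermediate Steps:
$K{\left(t,T \right)} = 12$ ($K{\left(t,T \right)} = 5 + 7 = 12$)
$g = -3$ ($g = -32 + 29 = -3$)
$y = 588$ ($y = 12 \left(21 + 28\right) = 12 \cdot 49 = 588$)
$43 \left(g + \left(-13 + 10\right)\right) + y = 43 \left(-3 + \left(-13 + 10\right)\right) + 588 = 43 \left(-3 - 3\right) + 588 = 43 \left(-6\right) + 588 = -258 + 588 = 330$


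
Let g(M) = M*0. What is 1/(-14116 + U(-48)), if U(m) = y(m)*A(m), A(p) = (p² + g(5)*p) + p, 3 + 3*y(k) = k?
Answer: -1/52468 ≈ -1.9059e-5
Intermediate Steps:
y(k) = -1 + k/3
g(M) = 0
A(p) = p + p² (A(p) = (p² + 0*p) + p = (p² + 0) + p = p² + p = p + p²)
U(m) = m*(1 + m)*(-1 + m/3) (U(m) = (-1 + m/3)*(m*(1 + m)) = m*(1 + m)*(-1 + m/3))
1/(-14116 + U(-48)) = 1/(-14116 + (⅓)*(-48)*(1 - 48)*(-3 - 48)) = 1/(-14116 + (⅓)*(-48)*(-47)*(-51)) = 1/(-14116 - 38352) = 1/(-52468) = -1/52468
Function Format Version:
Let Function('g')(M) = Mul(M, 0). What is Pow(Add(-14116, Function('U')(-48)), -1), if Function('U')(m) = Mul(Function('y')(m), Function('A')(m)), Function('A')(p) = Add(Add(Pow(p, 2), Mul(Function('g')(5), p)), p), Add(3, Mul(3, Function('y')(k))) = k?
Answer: Rational(-1, 52468) ≈ -1.9059e-5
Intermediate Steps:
Function('y')(k) = Add(-1, Mul(Rational(1, 3), k))
Function('g')(M) = 0
Function('A')(p) = Add(p, Pow(p, 2)) (Function('A')(p) = Add(Add(Pow(p, 2), Mul(0, p)), p) = Add(Add(Pow(p, 2), 0), p) = Add(Pow(p, 2), p) = Add(p, Pow(p, 2)))
Function('U')(m) = Mul(m, Add(1, m), Add(-1, Mul(Rational(1, 3), m))) (Function('U')(m) = Mul(Add(-1, Mul(Rational(1, 3), m)), Mul(m, Add(1, m))) = Mul(m, Add(1, m), Add(-1, Mul(Rational(1, 3), m))))
Pow(Add(-14116, Function('U')(-48)), -1) = Pow(Add(-14116, Mul(Rational(1, 3), -48, Add(1, -48), Add(-3, -48))), -1) = Pow(Add(-14116, Mul(Rational(1, 3), -48, -47, -51)), -1) = Pow(Add(-14116, -38352), -1) = Pow(-52468, -1) = Rational(-1, 52468)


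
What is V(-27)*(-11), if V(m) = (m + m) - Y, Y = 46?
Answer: 1100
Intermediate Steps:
V(m) = -46 + 2*m (V(m) = (m + m) - 1*46 = 2*m - 46 = -46 + 2*m)
V(-27)*(-11) = (-46 + 2*(-27))*(-11) = (-46 - 54)*(-11) = -100*(-11) = 1100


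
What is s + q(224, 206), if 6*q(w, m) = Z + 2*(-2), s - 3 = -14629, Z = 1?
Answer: -29253/2 ≈ -14627.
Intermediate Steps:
s = -14626 (s = 3 - 14629 = -14626)
q(w, m) = -1/2 (q(w, m) = (1 + 2*(-2))/6 = (1 - 4)/6 = (1/6)*(-3) = -1/2)
s + q(224, 206) = -14626 - 1/2 = -29253/2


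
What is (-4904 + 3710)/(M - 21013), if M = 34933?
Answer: -199/2320 ≈ -0.085776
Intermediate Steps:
(-4904 + 3710)/(M - 21013) = (-4904 + 3710)/(34933 - 21013) = -1194/13920 = -1194*1/13920 = -199/2320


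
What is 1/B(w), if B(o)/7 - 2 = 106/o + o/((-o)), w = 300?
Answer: 150/1421 ≈ 0.10556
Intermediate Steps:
B(o) = 7 + 742/o (B(o) = 14 + 7*(106/o + o/((-o))) = 14 + 7*(106/o + o*(-1/o)) = 14 + 7*(106/o - 1) = 14 + 7*(-1 + 106/o) = 14 + (-7 + 742/o) = 7 + 742/o)
1/B(w) = 1/(7 + 742/300) = 1/(7 + 742*(1/300)) = 1/(7 + 371/150) = 1/(1421/150) = 150/1421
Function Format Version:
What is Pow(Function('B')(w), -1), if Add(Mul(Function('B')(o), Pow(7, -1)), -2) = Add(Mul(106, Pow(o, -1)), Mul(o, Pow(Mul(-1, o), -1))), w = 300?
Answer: Rational(150, 1421) ≈ 0.10556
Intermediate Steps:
Function('B')(o) = Add(7, Mul(742, Pow(o, -1))) (Function('B')(o) = Add(14, Mul(7, Add(Mul(106, Pow(o, -1)), Mul(o, Pow(Mul(-1, o), -1))))) = Add(14, Mul(7, Add(Mul(106, Pow(o, -1)), Mul(o, Mul(-1, Pow(o, -1)))))) = Add(14, Mul(7, Add(Mul(106, Pow(o, -1)), -1))) = Add(14, Mul(7, Add(-1, Mul(106, Pow(o, -1))))) = Add(14, Add(-7, Mul(742, Pow(o, -1)))) = Add(7, Mul(742, Pow(o, -1))))
Pow(Function('B')(w), -1) = Pow(Add(7, Mul(742, Pow(300, -1))), -1) = Pow(Add(7, Mul(742, Rational(1, 300))), -1) = Pow(Add(7, Rational(371, 150)), -1) = Pow(Rational(1421, 150), -1) = Rational(150, 1421)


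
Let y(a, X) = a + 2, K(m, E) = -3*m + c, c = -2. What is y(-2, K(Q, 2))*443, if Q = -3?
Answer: 0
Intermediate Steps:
K(m, E) = -2 - 3*m (K(m, E) = -3*m - 2 = -2 - 3*m)
y(a, X) = 2 + a
y(-2, K(Q, 2))*443 = (2 - 2)*443 = 0*443 = 0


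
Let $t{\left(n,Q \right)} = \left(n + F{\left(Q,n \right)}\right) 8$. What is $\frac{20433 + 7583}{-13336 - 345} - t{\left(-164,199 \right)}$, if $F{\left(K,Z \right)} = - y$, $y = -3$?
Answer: $\frac{17593112}{13681} \approx 1286.0$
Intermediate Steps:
$F{\left(K,Z \right)} = 3$ ($F{\left(K,Z \right)} = \left(-1\right) \left(-3\right) = 3$)
$t{\left(n,Q \right)} = 24 + 8 n$ ($t{\left(n,Q \right)} = \left(n + 3\right) 8 = \left(3 + n\right) 8 = 24 + 8 n$)
$\frac{20433 + 7583}{-13336 - 345} - t{\left(-164,199 \right)} = \frac{20433 + 7583}{-13336 - 345} - \left(24 + 8 \left(-164\right)\right) = \frac{28016}{-13681} - \left(24 - 1312\right) = 28016 \left(- \frac{1}{13681}\right) - -1288 = - \frac{28016}{13681} + 1288 = \frac{17593112}{13681}$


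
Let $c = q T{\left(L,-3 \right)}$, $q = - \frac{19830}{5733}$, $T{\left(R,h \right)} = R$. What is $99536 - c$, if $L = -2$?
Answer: $\frac{190200076}{1911} \approx 99529.0$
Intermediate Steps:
$q = - \frac{6610}{1911}$ ($q = \left(-19830\right) \frac{1}{5733} = - \frac{6610}{1911} \approx -3.4589$)
$c = \frac{13220}{1911}$ ($c = \left(- \frac{6610}{1911}\right) \left(-2\right) = \frac{13220}{1911} \approx 6.9178$)
$99536 - c = 99536 - \frac{13220}{1911} = \frac{190200076}{1911}$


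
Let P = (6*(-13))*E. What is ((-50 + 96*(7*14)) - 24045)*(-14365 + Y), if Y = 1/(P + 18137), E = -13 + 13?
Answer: 3826521664748/18137 ≈ 2.1098e+8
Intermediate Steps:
E = 0
P = 0 (P = (6*(-13))*0 = -78*0 = 0)
Y = 1/18137 (Y = 1/(0 + 18137) = 1/18137 ≈ 5.5136e-5)
((-50 + 96*(7*14)) - 24045)*(-14365 + Y) = ((-50 + 96*(7*14)) - 24045)*(-14365 + 1/18137) = ((-50 + 96*98) - 24045)*(-260538004/18137) = ((-50 + 9408) - 24045)*(-260538004/18137) = (9358 - 24045)*(-260538004/18137) = -14687*(-260538004/18137) = 3826521664748/18137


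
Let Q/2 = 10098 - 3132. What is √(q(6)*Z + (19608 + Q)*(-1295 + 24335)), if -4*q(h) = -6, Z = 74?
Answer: √772761711 ≈ 27799.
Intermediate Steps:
Q = 13932 (Q = 2*(10098 - 3132) = 2*6966 = 13932)
q(h) = 3/2 (q(h) = -¼*(-6) = 3/2)
√(q(6)*Z + (19608 + Q)*(-1295 + 24335)) = √((3/2)*74 + (19608 + 13932)*(-1295 + 24335)) = √(111 + 33540*23040) = √(111 + 772761600) = √772761711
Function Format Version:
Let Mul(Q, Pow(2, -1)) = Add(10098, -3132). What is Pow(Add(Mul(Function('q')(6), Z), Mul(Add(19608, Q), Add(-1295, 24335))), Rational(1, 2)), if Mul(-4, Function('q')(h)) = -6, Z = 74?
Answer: Pow(772761711, Rational(1, 2)) ≈ 27799.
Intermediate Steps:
Q = 13932 (Q = Mul(2, Add(10098, -3132)) = Mul(2, 6966) = 13932)
Function('q')(h) = Rational(3, 2) (Function('q')(h) = Mul(Rational(-1, 4), -6) = Rational(3, 2))
Pow(Add(Mul(Function('q')(6), Z), Mul(Add(19608, Q), Add(-1295, 24335))), Rational(1, 2)) = Pow(Add(Mul(Rational(3, 2), 74), Mul(Add(19608, 13932), Add(-1295, 24335))), Rational(1, 2)) = Pow(Add(111, Mul(33540, 23040)), Rational(1, 2)) = Pow(Add(111, 772761600), Rational(1, 2)) = Pow(772761711, Rational(1, 2))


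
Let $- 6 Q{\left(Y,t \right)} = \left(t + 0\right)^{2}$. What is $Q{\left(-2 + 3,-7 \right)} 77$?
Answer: $- \frac{3773}{6} \approx -628.83$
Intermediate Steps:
$Q{\left(Y,t \right)} = - \frac{t^{2}}{6}$ ($Q{\left(Y,t \right)} = - \frac{\left(t + 0\right)^{2}}{6} = - \frac{t^{2}}{6}$)
$Q{\left(-2 + 3,-7 \right)} 77 = - \frac{\left(-7\right)^{2}}{6} \cdot 77 = \left(- \frac{1}{6}\right) 49 \cdot 77 = \left(- \frac{49}{6}\right) 77 = - \frac{3773}{6}$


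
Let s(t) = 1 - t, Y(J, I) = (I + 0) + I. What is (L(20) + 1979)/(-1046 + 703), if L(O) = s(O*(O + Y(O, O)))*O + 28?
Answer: 3139/49 ≈ 64.061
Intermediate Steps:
Y(J, I) = 2*I (Y(J, I) = I + I = 2*I)
L(O) = 28 + O*(1 - 3*O**2) (L(O) = (1 - O*(O + 2*O))*O + 28 = (1 - O*3*O)*O + 28 = (1 - 3*O**2)*O + 28 = O*(1 - 3*O**2) + 28 = 28 + O*(1 - 3*O**2))
(L(20) + 1979)/(-1046 + 703) = ((28 + 20 - 3*20**3) + 1979)/(-1046 + 703) = ((28 + 20 - 3*8000) + 1979)/(-343) = ((28 + 20 - 24000) + 1979)*(-1/343) = (-23952 + 1979)*(-1/343) = -21973*(-1/343) = 3139/49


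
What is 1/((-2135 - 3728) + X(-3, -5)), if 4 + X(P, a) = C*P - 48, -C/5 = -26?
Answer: -1/6305 ≈ -0.00015860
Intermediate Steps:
C = 130 (C = -5*(-26) = 130)
X(P, a) = -52 + 130*P (X(P, a) = -4 + (130*P - 48) = -4 + (-48 + 130*P) = -52 + 130*P)
1/((-2135 - 3728) + X(-3, -5)) = 1/((-2135 - 3728) + (-52 + 130*(-3))) = 1/(-5863 + (-52 - 390)) = 1/(-5863 - 442) = 1/(-6305) = -1/6305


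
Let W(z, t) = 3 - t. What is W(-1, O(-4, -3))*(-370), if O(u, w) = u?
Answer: -2590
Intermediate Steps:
W(-1, O(-4, -3))*(-370) = (3 - 1*(-4))*(-370) = (3 + 4)*(-370) = 7*(-370) = -2590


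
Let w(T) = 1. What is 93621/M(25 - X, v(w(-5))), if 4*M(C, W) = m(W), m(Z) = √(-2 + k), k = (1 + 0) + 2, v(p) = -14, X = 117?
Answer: 374484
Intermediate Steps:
k = 3 (k = 1 + 2 = 3)
m(Z) = 1 (m(Z) = √(-2 + 3) = √1 = 1)
M(C, W) = ¼ (M(C, W) = (¼)*1 = ¼)
93621/M(25 - X, v(w(-5))) = 93621/(¼) = 93621*4 = 374484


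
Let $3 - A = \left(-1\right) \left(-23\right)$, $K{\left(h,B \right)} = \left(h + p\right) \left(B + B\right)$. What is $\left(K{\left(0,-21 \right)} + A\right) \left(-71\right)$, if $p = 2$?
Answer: $7384$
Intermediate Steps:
$K{\left(h,B \right)} = 2 B \left(2 + h\right)$ ($K{\left(h,B \right)} = \left(h + 2\right) \left(B + B\right) = \left(2 + h\right) 2 B = 2 B \left(2 + h\right)$)
$A = -20$ ($A = 3 - \left(-1\right) \left(-23\right) = 3 - 23 = -20$)
$\left(K{\left(0,-21 \right)} + A\right) \left(-71\right) = \left(2 \left(-21\right) \left(2 + 0\right) - 20\right) \left(-71\right) = \left(2 \left(-21\right) 2 - 20\right) \left(-71\right) = \left(-84 - 20\right) \left(-71\right) = \left(-104\right) \left(-71\right) = 7384$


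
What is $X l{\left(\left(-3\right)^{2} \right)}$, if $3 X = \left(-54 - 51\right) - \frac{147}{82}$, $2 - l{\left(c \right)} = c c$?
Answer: $\frac{230601}{82} \approx 2812.2$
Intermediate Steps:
$l{\left(c \right)} = 2 - c^{2}$ ($l{\left(c \right)} = 2 - c c = 2 - c^{2}$)
$X = - \frac{2919}{82}$ ($X = \frac{\left(-54 - 51\right) - \frac{147}{82}}{3} = \frac{-105 - \frac{147}{82}}{3} = \frac{1}{3} \left(- \frac{8757}{82}\right) = - \frac{2919}{82} \approx -35.598$)
$X l{\left(\left(-3\right)^{2} \right)} = - \frac{2919 \left(2 - \left(\left(-3\right)^{2}\right)^{2}\right)}{82} = - \frac{2919 \left(2 - 9^{2}\right)}{82} = - \frac{2919 \left(2 - 81\right)}{82} = \left(- \frac{2919}{82}\right) \left(-79\right) = \frac{230601}{82}$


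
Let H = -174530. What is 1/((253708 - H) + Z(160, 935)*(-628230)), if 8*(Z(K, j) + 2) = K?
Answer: -1/269043266880 ≈ -3.7169e-12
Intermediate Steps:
Z(K, j) = -2 + K/8
1/((253708 - H) + Z(160, 935)*(-628230)) = 1/(((253708 - 1*(-174530)) + (-2 + (⅛)*160))*(-628230)) = -1/628230/((253708 + 174530) + (-2 + 20)) = -1/628230/(428238 + 18) = -1/628230/428256 = (1/428256)*(-1/628230) = -1/269043266880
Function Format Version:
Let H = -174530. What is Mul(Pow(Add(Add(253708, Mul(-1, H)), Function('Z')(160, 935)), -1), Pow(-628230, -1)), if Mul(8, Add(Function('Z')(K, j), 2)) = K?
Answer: Rational(-1, 269043266880) ≈ -3.7169e-12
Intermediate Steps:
Function('Z')(K, j) = Add(-2, Mul(Rational(1, 8), K))
Mul(Pow(Add(Add(253708, Mul(-1, H)), Function('Z')(160, 935)), -1), Pow(-628230, -1)) = Mul(Pow(Add(Add(253708, Mul(-1, -174530)), Add(-2, Mul(Rational(1, 8), 160))), -1), Pow(-628230, -1)) = Mul(Pow(Add(Add(253708, 174530), Add(-2, 20)), -1), Rational(-1, 628230)) = Mul(Pow(Add(428238, 18), -1), Rational(-1, 628230)) = Mul(Pow(428256, -1), Rational(-1, 628230)) = Mul(Rational(1, 428256), Rational(-1, 628230)) = Rational(-1, 269043266880)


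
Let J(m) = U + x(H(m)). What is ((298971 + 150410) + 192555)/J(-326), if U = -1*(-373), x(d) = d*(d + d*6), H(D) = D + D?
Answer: 641936/2976101 ≈ 0.21570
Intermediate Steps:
H(D) = 2*D
x(d) = 7*d² (x(d) = d*(d + 6*d) = d*(7*d) = 7*d²)
U = 373
J(m) = 373 + 28*m² (J(m) = 373 + 7*(2*m)² = 373 + 7*(4*m²) = 373 + 28*m²)
((298971 + 150410) + 192555)/J(-326) = ((298971 + 150410) + 192555)/(373 + 28*(-326)²) = (449381 + 192555)/(373 + 28*106276) = 641936/(373 + 2975728) = 641936/2976101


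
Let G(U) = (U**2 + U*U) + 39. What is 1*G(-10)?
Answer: 239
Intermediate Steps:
G(U) = 39 + 2*U**2 (G(U) = (U**2 + U**2) + 39 = 2*U**2 + 39 = 39 + 2*U**2)
1*G(-10) = 1*(39 + 2*(-10)**2) = 1*(39 + 2*100) = 1*(39 + 200) = 1*239 = 239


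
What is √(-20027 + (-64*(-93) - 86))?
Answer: 119*I ≈ 119.0*I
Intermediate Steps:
√(-20027 + (-64*(-93) - 86)) = √(-20027 + (5952 - 86)) = √(-20027 + 5866) = √(-14161) = 119*I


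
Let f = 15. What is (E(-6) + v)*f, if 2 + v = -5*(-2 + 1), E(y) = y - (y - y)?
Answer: -45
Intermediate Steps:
E(y) = y (E(y) = y - 1*0 = y + 0 = y)
v = 3 (v = -2 - 5*(-2 + 1) = -2 - 5*(-1) = -2 + 5 = 3)
(E(-6) + v)*f = (-6 + 3)*15 = -3*15 = -45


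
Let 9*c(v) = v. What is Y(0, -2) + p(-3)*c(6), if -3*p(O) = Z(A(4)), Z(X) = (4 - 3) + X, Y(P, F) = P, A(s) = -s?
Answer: ⅔ ≈ 0.66667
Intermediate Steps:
Z(X) = 1 + X
c(v) = v/9
p(O) = 1 (p(O) = -(1 - 1*4)/3 = -(1 - 4)/3 = -⅓*(-3) = 1)
Y(0, -2) + p(-3)*c(6) = 0 + 1*((⅑)*6) = 0 + 1*(⅔) = 0 + ⅔ = ⅔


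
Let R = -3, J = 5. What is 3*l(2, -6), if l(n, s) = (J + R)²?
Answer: 12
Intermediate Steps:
l(n, s) = 4 (l(n, s) = (5 - 3)² = 2² = 4)
3*l(2, -6) = 3*4 = 12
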